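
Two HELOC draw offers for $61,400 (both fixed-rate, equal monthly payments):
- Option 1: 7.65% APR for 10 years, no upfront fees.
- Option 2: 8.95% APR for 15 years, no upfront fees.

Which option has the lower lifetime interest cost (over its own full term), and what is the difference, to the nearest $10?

Option 1: at 7.65% the monthly rate is 0.0063750, so the payment is 61,400 × 0.0063750 / (1 − 1.0063750^−120) = $733.64.
Total interest on Option 1 = 120 × $733.64 − $61,400 = $26,636.80.
Option 2: monthly rate = 8.95%/12 = 0.0074583; payment = 61,400 × 0.0074583 / (1 − (1+0.0074583)^−180) = $620.93.
Total interest on Option 2 = 180 × $620.93 − $61,400 = $50,367.40.
Option 1 is lower by $23,730.60.

Option 1 by $23,730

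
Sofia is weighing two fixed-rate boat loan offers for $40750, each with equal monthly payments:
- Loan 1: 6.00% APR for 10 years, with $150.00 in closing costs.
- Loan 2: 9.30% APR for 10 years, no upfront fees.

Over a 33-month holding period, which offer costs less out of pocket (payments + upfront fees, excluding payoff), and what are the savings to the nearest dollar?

Loan 1: at 6.00% the monthly rate is 0.0050000, so the payment is 40,750 × 0.0050000 / (1 − 1.0050000^−120) = $452.41.
Loan 2: at 9.30% the monthly rate is 0.0077500, so the payment is 40,750 × 0.0077500 / (1 − 1.0077500^−120) = $522.84.
Over 33 months: Loan 1 costs 33 × $452.41 + $150.00 = $15,079.53; Loan 2 costs 33 × $522.84 = $17,253.72.
Loan 1 is cheaper by $17,253.72 − $15,079.53 = $2,174.19.

Loan 1 by $2,174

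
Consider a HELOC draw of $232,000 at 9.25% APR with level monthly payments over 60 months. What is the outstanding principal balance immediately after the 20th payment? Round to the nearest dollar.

$166,195

With monthly rate i = 9.25%/12 = 0.0077083, the balance after k of n payments is P · [(1+i)^n − (1+i)^k] / [(1+i)^n − 1].
(1+0.0077083)^60 = 1.58522532 and (1+0.0077083)^20 = 1.16599584, so the balance is 232,000 × (1.58522532 − 1.16599584) / (1.58522532 − 1) = $166,194.52.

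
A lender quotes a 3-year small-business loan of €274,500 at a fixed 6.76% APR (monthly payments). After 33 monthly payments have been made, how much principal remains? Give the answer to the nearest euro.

€25,054

With monthly rate i = 6.76%/12 = 0.0056333, the balance after k of n payments is P · [(1+i)^n − (1+i)^k] / [(1+i)^n − 1].
(1+0.0056333)^36 = 1.22413065 and (1+0.0056333)^33 = 1.20367375, so the balance is 274,500 × (1.22413065 − 1.20367375) / (1.22413065 − 1) = €25,054.22.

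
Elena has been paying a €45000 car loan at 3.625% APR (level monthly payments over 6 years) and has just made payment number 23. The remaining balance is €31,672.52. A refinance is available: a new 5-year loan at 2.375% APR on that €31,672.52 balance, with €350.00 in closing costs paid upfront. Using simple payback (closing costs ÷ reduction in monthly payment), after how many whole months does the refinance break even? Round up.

3 months

Current payment = 45,000 × 3.625%/12 / (1 − (1+0.0030208)^−72) = €696.37.
Refinanced payment = 31,672.52 × 0.0019792 / (1 − (1+0.0019792)^−60) = €560.36.
Monthly savings = €696.37 − €560.36 = €136.01.
Break-even = €350.00 / €136.01 = 2.57 → 3 months.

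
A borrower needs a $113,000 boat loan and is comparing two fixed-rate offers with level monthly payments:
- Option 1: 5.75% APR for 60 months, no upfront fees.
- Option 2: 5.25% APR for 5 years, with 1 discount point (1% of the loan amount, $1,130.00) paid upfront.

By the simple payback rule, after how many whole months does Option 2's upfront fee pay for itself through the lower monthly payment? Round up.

44 months

Option 1: monthly rate = 5.75%/12 = 0.0047917; payment = 113,000 × 0.0047917 / (1 − (1+0.0047917)^−60) = $2,171.49.
Option 2: monthly rate = 5.25%/12 = 0.0043750; payment = 113,000 × 0.0043750 / (1 − (1+0.0043750)^−60) = $2,145.42.
Monthly savings = $2,171.49 − $2,145.42 = $26.07.
Break-even = $1,130.00 / $26.07 = 43.34 → 44 months.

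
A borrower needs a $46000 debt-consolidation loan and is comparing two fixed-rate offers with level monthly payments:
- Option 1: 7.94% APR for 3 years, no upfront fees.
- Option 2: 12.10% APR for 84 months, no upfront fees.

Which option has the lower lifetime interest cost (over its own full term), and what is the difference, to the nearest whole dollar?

Option 1: monthly rate = 7.94%/12 = 0.0066167; payment = 46,000 × 0.0066167 / (1 − (1+0.0066167)^−36) = $1,440.20.
Total interest on Option 1 = 36 × $1,440.20 − $46,000 = $5,847.20.
Option 2: monthly rate = 12.1%/12 = 0.0100833; payment = 46,000 × 0.0100833 / (1 − (1+0.0100833)^−84) = $814.49.
Total interest on Option 2 = 84 × $814.49 − $46,000 = $22,417.16.
Option 1 is lower by $16,569.96.

Option 1 by $16,570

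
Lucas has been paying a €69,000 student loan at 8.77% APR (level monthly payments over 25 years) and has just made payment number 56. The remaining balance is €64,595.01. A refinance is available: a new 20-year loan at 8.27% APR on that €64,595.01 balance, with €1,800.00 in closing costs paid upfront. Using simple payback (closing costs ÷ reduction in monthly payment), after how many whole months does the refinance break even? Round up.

106 months

Current payment = 69,000 × 8.77%/12 / (1 − (1+0.0073083)^−300) = €568.22.
Refinanced payment = 64,595.01 × 0.0068917 / (1 − (1+0.0068917)^−240) = €551.20.
Monthly savings = €568.22 − €551.20 = €17.02.
Break-even = €1,800.00 / €17.02 = 105.76 → 106 months.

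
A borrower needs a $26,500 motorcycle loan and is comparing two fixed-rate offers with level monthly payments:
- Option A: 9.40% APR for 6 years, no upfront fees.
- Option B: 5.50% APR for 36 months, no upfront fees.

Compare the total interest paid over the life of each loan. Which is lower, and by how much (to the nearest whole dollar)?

Option B by $5,966

Option A: monthly rate = 9.4%/12 = 0.0078333; payment = 26,500 × 0.0078333 / (1 − (1+0.0078333)^−72) = $482.95.
Total interest on Option A = 72 × $482.95 − $26,500 = $8,272.40.
Option B: monthly rate = 5.5%/12 = 0.0045833; payment = 26,500 × 0.0045833 / (1 − (1+0.0045833)^−36) = $800.19.
Total interest on Option B = 36 × $800.19 − $26,500 = $2,306.84.
Option B is lower by $5,965.56.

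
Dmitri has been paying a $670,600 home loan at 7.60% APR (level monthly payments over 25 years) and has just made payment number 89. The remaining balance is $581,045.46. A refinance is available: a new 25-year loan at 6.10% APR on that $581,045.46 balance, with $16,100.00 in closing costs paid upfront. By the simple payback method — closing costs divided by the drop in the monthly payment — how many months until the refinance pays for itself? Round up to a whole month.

14 months

Current payment = 670,600 × 7.6%/12 / (1 − (1+0.0063333)^−300) = $4,999.38.
Refinanced payment = 581,045.46 × 0.0050833 / (1 − (1+0.0050833)^−300) = $3,779.28.
Monthly savings = $4,999.38 − $3,779.28 = $1,220.10.
Break-even = $16,100.00 / $1,220.10 = 13.20 → 14 months.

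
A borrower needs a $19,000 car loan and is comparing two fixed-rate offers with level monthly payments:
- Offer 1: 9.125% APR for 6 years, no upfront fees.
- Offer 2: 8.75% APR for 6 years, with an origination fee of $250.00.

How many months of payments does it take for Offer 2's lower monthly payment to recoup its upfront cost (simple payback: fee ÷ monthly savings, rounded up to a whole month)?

71 months

Offer 1: at 9.125% the monthly rate is 0.0076042, so the payment is 19,000 × 0.0076042 / (1 − 1.0076042^−72) = $343.67.
Offer 2: at 8.75% the monthly rate is 0.0072917, so the payment is 19,000 × 0.0072917 / (1 − 1.0072917^−72) = $340.13.
Monthly savings = $343.67 − $340.13 = $3.54.
Break-even = $250.00 / $3.54 = 70.62 → 71 months.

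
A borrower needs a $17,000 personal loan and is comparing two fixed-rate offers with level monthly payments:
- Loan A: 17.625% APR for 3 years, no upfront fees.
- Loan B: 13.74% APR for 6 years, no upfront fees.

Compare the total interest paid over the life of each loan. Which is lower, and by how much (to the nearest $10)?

Loan A: at 17.625% the monthly rate is 0.0146875, so the payment is 17,000 × 0.0146875 / (1 − 1.0146875^−36) = $611.40.
Total interest on Loan A = 36 × $611.40 − $17,000 = $5,010.40.
Loan B: at 13.74% the monthly rate is 0.0114500, so the payment is 17,000 × 0.0114500 / (1 − 1.0114500^−72) = $347.94.
Total interest on Loan B = 72 × $347.94 − $17,000 = $8,051.68.
Loan A is lower by $3,041.28.

Loan A by $3,040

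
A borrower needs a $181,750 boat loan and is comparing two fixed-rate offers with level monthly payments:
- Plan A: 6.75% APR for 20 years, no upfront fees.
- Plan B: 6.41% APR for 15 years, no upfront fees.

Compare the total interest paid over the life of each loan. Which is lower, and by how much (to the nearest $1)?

Plan B by $48,304

Plan A: at 6.75% the monthly rate is 0.0056250, so the payment is 181,750 × 0.0056250 / (1 − 1.0056250^−240) = $1,381.96.
Total interest on Plan A = 240 × $1,381.96 − $181,750 = $149,920.40.
Plan B: monthly rate = 6.41%/12 = 0.0053417; payment = 181,750 × 0.0053417 / (1 − (1+0.0053417)^−180) = $1,574.26.
Total interest on Plan B = 180 × $1,574.26 − $181,750 = $101,616.80.
Plan B is lower by $48,303.60.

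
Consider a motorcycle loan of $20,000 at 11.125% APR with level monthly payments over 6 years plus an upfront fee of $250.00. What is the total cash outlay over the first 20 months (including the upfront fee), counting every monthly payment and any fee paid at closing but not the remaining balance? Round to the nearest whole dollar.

$7,889

Monthly rate = 11.125%/12 = 0.0092708; payment = 20,000 × 0.0092708 / (1 − (1+0.0092708)^−72) = $381.96.
Total outlay = 20 × $381.96 + $250.00 = $7,889.20.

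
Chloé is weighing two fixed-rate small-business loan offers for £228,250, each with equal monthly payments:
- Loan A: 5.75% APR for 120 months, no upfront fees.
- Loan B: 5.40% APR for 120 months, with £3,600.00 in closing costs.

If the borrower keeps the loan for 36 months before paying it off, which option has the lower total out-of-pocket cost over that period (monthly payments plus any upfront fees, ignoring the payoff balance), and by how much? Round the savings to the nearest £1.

Loan A by £2,172

Loan A: monthly rate = 5.75%/12 = 0.0047917; payment = 228,250 × 0.0047917 / (1 − (1+0.0047917)^−120) = £2,505.48.
Loan B: monthly rate = 5.4%/12 = 0.0045000; payment = 228,250 × 0.0045000 / (1 − (1+0.0045000)^−120) = £2,465.82.
Over 36 months: Loan A costs 36 × £2,505.48 = £90,197.28; Loan B costs 36 × £2,465.82 + £3,600.00 = £92,369.52.
Loan A is cheaper by £92,369.52 − £90,197.28 = £2,172.24.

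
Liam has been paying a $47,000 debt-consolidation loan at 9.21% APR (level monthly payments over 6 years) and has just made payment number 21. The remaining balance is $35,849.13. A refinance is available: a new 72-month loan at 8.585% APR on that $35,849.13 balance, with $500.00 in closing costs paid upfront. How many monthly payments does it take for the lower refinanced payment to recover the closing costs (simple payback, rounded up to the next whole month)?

Current payment = 47,000 × 9.21%/12 / (1 − (1+0.0076750)^−72) = $852.11.
Refinanced payment = 35,849.13 × 0.0071542 / (1 − (1+0.0071542)^−72) = $638.84.
Monthly savings = $852.11 − $638.84 = $213.27.
Break-even = $500.00 / $213.27 = 2.34 → 3 months.

3 months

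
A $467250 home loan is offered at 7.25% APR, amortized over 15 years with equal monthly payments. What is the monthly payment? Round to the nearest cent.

$4,265.35

Monthly rate = 7.25%/12 = 0.0060417; payment = 467,250 × 0.0060417 / (1 − (1+0.0060417)^−180) = $4,265.35.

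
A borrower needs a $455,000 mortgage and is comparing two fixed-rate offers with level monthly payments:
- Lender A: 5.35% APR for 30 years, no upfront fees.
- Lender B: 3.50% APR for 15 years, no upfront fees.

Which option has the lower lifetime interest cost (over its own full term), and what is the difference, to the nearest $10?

Lender A: at 5.35% the monthly rate is 0.0044583, so the payment is 455,000 × 0.0044583 / (1 − 1.0044583^−360) = $2,540.78.
Total interest on Lender A = 360 × $2,540.78 − $455,000 = $459,680.80.
Lender B: monthly rate = 3.5%/12 = 0.0029167; payment = 455,000 × 0.0029167 / (1 − (1+0.0029167)^−180) = $3,252.72.
Total interest on Lender B = 180 × $3,252.72 − $455,000 = $130,489.60.
Lender B is lower by $329,191.20.

Lender B by $329,190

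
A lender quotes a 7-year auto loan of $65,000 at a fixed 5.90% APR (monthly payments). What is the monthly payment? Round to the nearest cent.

$946.44

At 5.90% the monthly rate is 0.0049167, so the payment is 65,000 × 0.0049167 / (1 − 1.0049167^−84) = $946.44.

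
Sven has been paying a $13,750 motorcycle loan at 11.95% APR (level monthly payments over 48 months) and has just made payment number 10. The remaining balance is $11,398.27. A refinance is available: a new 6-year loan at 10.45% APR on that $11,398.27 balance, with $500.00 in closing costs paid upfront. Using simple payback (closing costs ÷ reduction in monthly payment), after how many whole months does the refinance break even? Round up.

Current payment = 13,750 × 11.95%/12 / (1 − (1+0.0099583)^−48) = $361.75.
Refinanced payment = 11,398.27 × 0.0087083 / (1 − (1+0.0087083)^−72) = $213.76.
Monthly savings = $361.75 − $213.76 = $147.99.
Break-even = $500.00 / $147.99 = 3.38 → 4 months.

4 months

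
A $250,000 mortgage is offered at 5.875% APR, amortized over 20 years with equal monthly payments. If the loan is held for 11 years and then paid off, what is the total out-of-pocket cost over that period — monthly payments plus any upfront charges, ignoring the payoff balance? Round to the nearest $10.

$234,050

Monthly rate = 5.875%/12 = 0.0048958; payment = 250,000 × 0.0048958 / (1 − (1+0.0048958)^−240) = $1,773.10.
Total outlay = 132 × $1,773.10 = $234,049.20.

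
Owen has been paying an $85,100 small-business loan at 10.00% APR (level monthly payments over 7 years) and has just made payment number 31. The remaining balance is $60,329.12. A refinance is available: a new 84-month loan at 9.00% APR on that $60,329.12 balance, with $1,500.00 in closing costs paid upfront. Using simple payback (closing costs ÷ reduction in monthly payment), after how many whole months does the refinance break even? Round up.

Current payment = 85,100 × 10%/12 / (1 − (1+0.0083333)^−84) = $1,412.76.
Refinanced payment = 60,329.12 × 0.0075000 / (1 − (1+0.0075000)^−84) = $970.64.
Monthly savings = $1,412.76 − $970.64 = $442.12.
Break-even = $1,500.00 / $442.12 = 3.39 → 4 months.

4 months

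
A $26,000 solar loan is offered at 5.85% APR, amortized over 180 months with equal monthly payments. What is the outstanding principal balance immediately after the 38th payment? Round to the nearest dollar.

$22,230

With monthly rate i = 5.85%/12 = 0.0048750, the balance after k of n payments is P · [(1+i)^n − (1+i)^k] / [(1+i)^n − 1].
(1+0.0048750)^180 = 2.39975829 and (1+0.0048750)^38 = 1.20297772, so the balance is 26,000 × (2.39975829 − 1.20297772) / (2.39975829 − 1) = $22,229.76.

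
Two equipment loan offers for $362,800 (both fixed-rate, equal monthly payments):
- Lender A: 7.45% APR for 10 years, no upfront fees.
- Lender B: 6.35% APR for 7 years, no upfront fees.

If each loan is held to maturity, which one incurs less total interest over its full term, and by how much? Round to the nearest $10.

Lender A: monthly rate = 7.45%/12 = 0.0062083; payment = 362,800 × 0.0062083 / (1 − (1+0.0062083)^−120) = $4,297.04.
Total interest on Lender A = 120 × $4,297.04 − $362,800 = $152,844.80.
Lender B: monthly rate = 6.35%/12 = 0.0052917; payment = 362,800 × 0.0052917 / (1 − (1+0.0052917)^−84) = $5,361.07.
Total interest on Lender B = 84 × $5,361.07 − $362,800 = $87,529.88.
Lender B is lower by $65,314.92.

Lender B by $65,310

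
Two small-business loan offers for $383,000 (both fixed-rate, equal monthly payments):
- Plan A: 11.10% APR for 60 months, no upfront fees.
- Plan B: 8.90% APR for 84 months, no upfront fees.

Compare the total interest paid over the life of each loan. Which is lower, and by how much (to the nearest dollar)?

Plan A by $15,199

Plan A: monthly rate = 11.1%/12 = 0.0092500; payment = 383,000 × 0.0092500 / (1 − (1+0.0092500)^−60) = $8,346.46.
Total interest on Plan A = 60 × $8,346.46 − $383,000 = $117,787.60.
Plan B: monthly rate = 8.9%/12 = 0.0074167; payment = 383,000 × 0.0074167 / (1 − (1+0.0074167)^−84) = $6,142.70.
Total interest on Plan B = 84 × $6,142.70 − $383,000 = $132,986.80.
Plan A is lower by $15,199.20.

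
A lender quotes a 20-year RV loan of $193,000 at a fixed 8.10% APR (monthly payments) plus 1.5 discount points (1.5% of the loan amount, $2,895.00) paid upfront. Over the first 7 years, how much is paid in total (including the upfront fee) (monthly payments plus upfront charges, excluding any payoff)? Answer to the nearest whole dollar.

$139,509

At 8.10% the monthly rate is 0.0067500, so the payment is 193,000 × 0.0067500 / (1 − 1.0067500^−240) = $1,626.36.
Total outlay = 84 × $1,626.36 + $2,895.00 = $139,509.24.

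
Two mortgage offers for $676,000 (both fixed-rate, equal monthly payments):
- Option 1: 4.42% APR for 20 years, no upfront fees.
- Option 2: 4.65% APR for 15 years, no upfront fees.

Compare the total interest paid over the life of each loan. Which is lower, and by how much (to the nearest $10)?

Option 2 by $79,220

Option 1: at 4.42% the monthly rate is 0.0036833, so the payment is 676,000 × 0.0036833 / (1 − 1.0036833^−240) = $4,247.57.
Total interest on Option 1 = 240 × $4,247.57 − $676,000 = $343,416.80.
Option 2: monthly rate = 4.65%/12 = 0.0038750; payment = 676,000 × 0.0038750 / (1 − (1+0.0038750)^−180) = $5,223.33.
Total interest on Option 2 = 180 × $5,223.33 − $676,000 = $264,199.40.
Option 2 is lower by $79,217.40.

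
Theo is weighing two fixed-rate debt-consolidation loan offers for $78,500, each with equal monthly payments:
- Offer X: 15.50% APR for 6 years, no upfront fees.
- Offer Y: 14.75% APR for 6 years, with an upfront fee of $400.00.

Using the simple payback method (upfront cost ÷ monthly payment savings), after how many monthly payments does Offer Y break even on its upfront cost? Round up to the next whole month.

Offer X: at 15.50% the monthly rate is 0.0129167, so the payment is 78,500 × 0.0129167 / (1 − 1.0129167^−72) = $1,681.27.
Offer Y: monthly rate = 14.75%/12 = 0.0122917; payment = 78,500 × 0.0122917 / (1 − (1+0.0122917)^−72) = $1,649.24.
Monthly savings = $1,681.27 − $1,649.24 = $32.03.
Break-even = $400.00 / $32.03 = 12.49 → 13 months.

13 months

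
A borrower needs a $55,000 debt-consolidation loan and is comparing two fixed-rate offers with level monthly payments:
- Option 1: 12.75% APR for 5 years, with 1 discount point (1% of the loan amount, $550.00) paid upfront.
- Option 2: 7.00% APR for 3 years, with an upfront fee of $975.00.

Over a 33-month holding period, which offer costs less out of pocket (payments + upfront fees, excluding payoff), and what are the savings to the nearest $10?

Option 1: at 12.75% the monthly rate is 0.0106250, so the payment is 55,000 × 0.0106250 / (1 − 1.0106250^−60) = $1,244.39.
Option 2: at 7.00% the monthly rate is 0.0058333, so the payment is 55,000 × 0.0058333 / (1 − 1.0058333^−36) = $1,698.24.
Over 33 months: Option 1 costs 33 × $1,244.39 + $550.00 = $41,614.87; Option 2 costs 33 × $1,698.24 + $975.00 = $57,016.92.
Option 1 is cheaper by $57,016.92 − $41,614.87 = $15,402.05.

Option 1 by $15,400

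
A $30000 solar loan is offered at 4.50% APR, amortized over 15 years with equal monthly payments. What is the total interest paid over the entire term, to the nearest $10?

$11,310

Monthly rate = 4.5%/12 = 0.0037500; payment = 30,000 × 0.0037500 / (1 − (1+0.0037500)^−180) = $229.50.
Total paid = 180 × $229.50 = $41,310.00; interest = $41,310.00 − $30,000 = $11,310.00.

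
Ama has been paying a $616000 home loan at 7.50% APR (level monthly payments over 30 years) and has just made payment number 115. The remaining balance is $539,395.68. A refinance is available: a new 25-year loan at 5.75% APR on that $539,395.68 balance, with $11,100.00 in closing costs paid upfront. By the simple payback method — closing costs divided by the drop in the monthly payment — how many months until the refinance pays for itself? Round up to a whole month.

Current payment = 616,000 × 7.5%/12 / (1 − (1+0.0062500)^−360) = $4,307.16.
Refinanced payment = 539,395.68 × 0.0047917 / (1 − (1+0.0047917)^−300) = $3,393.37.
Monthly savings = $4,307.16 − $3,393.37 = $913.79.
Break-even = $11,100.00 / $913.79 = 12.15 → 13 months.

13 months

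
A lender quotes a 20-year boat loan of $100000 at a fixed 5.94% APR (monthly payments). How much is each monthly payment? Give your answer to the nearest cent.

$712.97

At 5.94% the monthly rate is 0.0049500, so the payment is 100,000 × 0.0049500 / (1 − 1.0049500^−240) = $712.97.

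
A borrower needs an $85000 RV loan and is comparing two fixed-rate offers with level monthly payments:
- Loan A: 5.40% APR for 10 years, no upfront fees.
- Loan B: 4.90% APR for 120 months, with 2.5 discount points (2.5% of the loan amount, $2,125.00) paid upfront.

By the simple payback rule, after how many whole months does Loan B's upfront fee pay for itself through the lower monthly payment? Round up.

Loan A: monthly rate = 5.4%/12 = 0.0045000; payment = 85,000 × 0.0045000 / (1 − (1+0.0045000)^−120) = $918.27.
Loan B: monthly rate = 4.9%/12 = 0.0040833; payment = 85,000 × 0.0040833 / (1 − (1+0.0040833)^−120) = $897.41.
Monthly savings = $918.27 − $897.41 = $20.86.
Break-even = $2,125.00 / $20.86 = 101.87 → 102 months.

102 months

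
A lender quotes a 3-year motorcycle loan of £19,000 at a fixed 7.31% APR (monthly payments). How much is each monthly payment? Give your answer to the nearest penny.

£589.36

At 7.31% the monthly rate is 0.0060917, so the payment is 19,000 × 0.0060917 / (1 − 1.0060917^−36) = £589.36.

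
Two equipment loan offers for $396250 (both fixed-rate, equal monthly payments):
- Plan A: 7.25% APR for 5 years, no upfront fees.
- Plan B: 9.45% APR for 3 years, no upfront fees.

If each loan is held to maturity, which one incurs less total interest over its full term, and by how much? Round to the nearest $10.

Plan A: at 7.25% the monthly rate is 0.0060417, so the payment is 396,250 × 0.0060417 / (1 − 1.0060417^−60) = $7,893.05.
Total interest on Plan A = 60 × $7,893.05 − $396,250 = $77,333.00.
Plan B: at 9.45% the monthly rate is 0.0078750, so the payment is 396,250 × 0.0078750 / (1 − 1.0078750^−36) = $12,683.80.
Total interest on Plan B = 36 × $12,683.80 − $396,250 = $60,366.80.
Plan B is lower by $16,966.20.

Plan B by $16,970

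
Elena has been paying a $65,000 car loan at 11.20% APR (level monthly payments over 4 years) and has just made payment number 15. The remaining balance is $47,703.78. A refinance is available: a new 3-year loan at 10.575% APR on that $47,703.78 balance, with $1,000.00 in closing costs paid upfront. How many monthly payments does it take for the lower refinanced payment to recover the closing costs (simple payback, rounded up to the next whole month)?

8 months

Current payment = 65,000 × 11.2%/12 / (1 − (1+0.0093333)^−48) = $1,686.28.
Refinanced payment = 47,703.78 × 0.0088125 / (1 − (1+0.0088125)^−36) = $1,552.18.
Monthly savings = $1,686.28 − $1,552.18 = $134.10.
Break-even = $1,000.00 / $134.10 = 7.46 → 8 months.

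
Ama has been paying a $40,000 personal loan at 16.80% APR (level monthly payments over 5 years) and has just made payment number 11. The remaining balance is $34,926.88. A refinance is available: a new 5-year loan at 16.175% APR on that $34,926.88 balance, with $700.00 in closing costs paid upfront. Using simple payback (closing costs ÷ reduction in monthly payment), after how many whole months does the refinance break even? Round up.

Current payment = 40,000 × 16.8%/12 / (1 − (1+0.0140000)^−60) = $989.81.
Refinanced payment = 34,926.88 × 0.0134792 / (1 − (1+0.0134792)^−60) = $852.60.
Monthly savings = $989.81 − $852.60 = $137.21.
Break-even = $700.00 / $137.21 = 5.10 → 6 months.

6 months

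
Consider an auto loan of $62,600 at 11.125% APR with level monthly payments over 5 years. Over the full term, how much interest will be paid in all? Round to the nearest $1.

At 11.125% the monthly rate is 0.0092708, so the payment is 62,600 × 0.0092708 / (1 − 1.0092708^−60) = $1,364.98.
Total paid = 60 × $1,364.98 = $81,898.80; interest = $81,898.80 − $62,600 = $19,298.80.

$19,299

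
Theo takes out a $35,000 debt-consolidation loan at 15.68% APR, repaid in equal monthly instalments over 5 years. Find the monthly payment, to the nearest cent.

At 15.68% the monthly rate is 0.0130667, so the payment is 35,000 × 0.0130667 / (1 − 1.0130667^−60) = $845.19.

$845.19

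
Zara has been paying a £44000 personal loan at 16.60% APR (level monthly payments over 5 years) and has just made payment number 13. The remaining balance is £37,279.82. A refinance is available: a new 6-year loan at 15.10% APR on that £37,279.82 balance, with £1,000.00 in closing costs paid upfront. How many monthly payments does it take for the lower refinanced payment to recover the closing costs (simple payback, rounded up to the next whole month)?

4 months

Current payment = 44,000 × 16.6%/12 / (1 − (1+0.0138333)^−60) = £1,084.07.
Refinanced payment = 37,279.82 × 0.0125833 / (1 − (1+0.0125833)^−72) = £790.31.
Monthly savings = £1,084.07 − £790.31 = £293.76.
Break-even = £1,000.00 / £293.76 = 3.40 → 4 months.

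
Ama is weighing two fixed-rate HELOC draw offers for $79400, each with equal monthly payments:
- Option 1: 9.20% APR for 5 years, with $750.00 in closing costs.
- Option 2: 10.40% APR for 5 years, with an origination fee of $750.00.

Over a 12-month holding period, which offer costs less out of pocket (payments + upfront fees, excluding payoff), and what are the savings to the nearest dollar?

Option 1 by $561

Option 1: monthly rate = 9.2%/12 = 0.0076667; payment = 79,400 × 0.0076667 / (1 − (1+0.0076667)^−60) = $1,655.93.
Option 2: at 10.40% the monthly rate is 0.0086667, so the payment is 79,400 × 0.0086667 / (1 − 1.0086667^−60) = $1,702.69.
Over 12 months: Option 1 costs 12 × $1,655.93 + $750.00 = $20,621.16; Option 2 costs 12 × $1,702.69 + $750.00 = $21,182.28.
Option 1 is cheaper by $21,182.28 − $20,621.16 = $561.12.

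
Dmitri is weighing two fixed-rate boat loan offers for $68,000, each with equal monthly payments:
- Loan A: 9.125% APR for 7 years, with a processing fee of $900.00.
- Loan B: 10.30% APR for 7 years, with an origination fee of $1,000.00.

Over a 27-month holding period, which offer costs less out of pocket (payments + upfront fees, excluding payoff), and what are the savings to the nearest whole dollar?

Loan A by $1,209

Loan A: at 9.125% the monthly rate is 0.0076042, so the payment is 68,000 × 0.0076042 / (1 − 1.0076042^−84) = $1,098.38.
Loan B: at 10.30% the monthly rate is 0.0085833, so the payment is 68,000 × 0.0085833 / (1 − 1.0085833^−84) = $1,139.45.
Over 27 months: Loan A costs 27 × $1,098.38 + $900.00 = $30,556.26; Loan B costs 27 × $1,139.45 + $1,000.00 = $31,765.15.
Loan A is cheaper by $31,765.15 − $30,556.26 = $1,208.89.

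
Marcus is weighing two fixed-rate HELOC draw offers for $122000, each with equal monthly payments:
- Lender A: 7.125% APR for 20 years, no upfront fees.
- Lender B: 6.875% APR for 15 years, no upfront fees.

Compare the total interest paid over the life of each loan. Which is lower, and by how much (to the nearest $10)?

Lender A: monthly rate = 7.125%/12 = 0.0059375; payment = 122,000 × 0.0059375 / (1 − (1+0.0059375)^−240) = $955.04.
Total interest on Lender A = 240 × $955.04 − $122,000 = $107,209.60.
Lender B: at 6.875% the monthly rate is 0.0057292, so the payment is 122,000 × 0.0057292 / (1 − 1.0057292^−180) = $1,088.06.
Total interest on Lender B = 180 × $1,088.06 − $122,000 = $73,850.80.
Lender B is lower by $33,358.80.

Lender B by $33,360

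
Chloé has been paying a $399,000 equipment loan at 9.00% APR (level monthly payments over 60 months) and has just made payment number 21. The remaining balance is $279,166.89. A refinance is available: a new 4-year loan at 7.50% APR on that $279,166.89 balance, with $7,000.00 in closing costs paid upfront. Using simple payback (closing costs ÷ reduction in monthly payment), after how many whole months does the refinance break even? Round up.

Current payment = 399,000 × 9%/12 / (1 − (1+0.0075000)^−60) = $8,282.58.
Refinanced payment = 279,166.89 × 0.0062500 / (1 − (1+0.0062500)^−48) = $6,749.95.
Monthly savings = $8,282.58 − $6,749.95 = $1,532.63.
Break-even = $7,000.00 / $1,532.63 = 4.57 → 5 months.

5 months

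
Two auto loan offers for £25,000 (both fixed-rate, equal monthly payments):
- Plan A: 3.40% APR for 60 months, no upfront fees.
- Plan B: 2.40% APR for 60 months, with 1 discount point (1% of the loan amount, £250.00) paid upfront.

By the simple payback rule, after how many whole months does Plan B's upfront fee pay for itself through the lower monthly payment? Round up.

23 months

Plan A: at 3.40% the monthly rate is 0.0028333, so the payment is 25,000 × 0.0028333 / (1 − 1.0028333^−60) = £453.67.
Plan B: monthly rate = 2.4%/12 = 0.0020000; payment = 25,000 × 0.0020000 / (1 − (1+0.0020000)^−60) = £442.58.
Monthly savings = £453.67 − £442.58 = £11.09.
Break-even = £250.00 / £11.09 = 22.54 → 23 months.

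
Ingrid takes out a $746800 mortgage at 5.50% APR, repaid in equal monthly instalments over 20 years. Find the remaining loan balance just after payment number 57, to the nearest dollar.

With monthly rate i = 5.5%/12 = 0.0045833, the balance after k of n payments is P · [(1+i)^n − (1+i)^k] / [(1+i)^n − 1].
(1+0.0045833)^240 = 2.99662556 and (1+0.0045833)^57 = 1.29777742, so the balance is 746,800 × (2.99662556 − 1.29777742) / (2.99662556 − 1) = $635,421.99.

$635,422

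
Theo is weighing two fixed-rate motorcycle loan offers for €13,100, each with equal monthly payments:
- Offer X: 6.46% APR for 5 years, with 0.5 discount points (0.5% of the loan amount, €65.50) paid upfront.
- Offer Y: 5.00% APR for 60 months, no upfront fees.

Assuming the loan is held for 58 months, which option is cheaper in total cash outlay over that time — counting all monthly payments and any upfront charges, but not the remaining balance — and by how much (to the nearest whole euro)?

Offer Y by €579

Offer X: at 6.46% the monthly rate is 0.0053833, so the payment is 13,100 × 0.0053833 / (1 − 1.0053833^−60) = €256.07.
Offer Y: monthly rate = 5%/12 = 0.0041667; payment = 13,100 × 0.0041667 / (1 − (1+0.0041667)^−60) = €247.21.
Over 58 months: Offer X costs 58 × €256.07 + €65.50 = €14,917.56; Offer Y costs 58 × €247.21 = €14,338.18.
Offer Y is cheaper by €14,917.56 − €14,338.18 = €579.38.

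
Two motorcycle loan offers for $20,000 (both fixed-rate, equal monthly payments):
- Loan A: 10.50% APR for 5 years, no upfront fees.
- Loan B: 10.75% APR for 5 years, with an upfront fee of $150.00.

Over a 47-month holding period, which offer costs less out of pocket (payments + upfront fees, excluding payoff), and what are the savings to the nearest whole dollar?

Loan A by $267

Loan A: monthly rate = 10.5%/12 = 0.0087500; payment = 20,000 × 0.0087500 / (1 − (1+0.0087500)^−60) = $429.88.
Loan B: monthly rate = 10.75%/12 = 0.0089583; payment = 20,000 × 0.0089583 / (1 − (1+0.0089583)^−60) = $432.36.
Over 47 months: Loan A costs 47 × $429.88 = $20,204.36; Loan B costs 47 × $432.36 + $150.00 = $20,470.92.
Loan A is cheaper by $20,470.92 − $20,204.36 = $266.56.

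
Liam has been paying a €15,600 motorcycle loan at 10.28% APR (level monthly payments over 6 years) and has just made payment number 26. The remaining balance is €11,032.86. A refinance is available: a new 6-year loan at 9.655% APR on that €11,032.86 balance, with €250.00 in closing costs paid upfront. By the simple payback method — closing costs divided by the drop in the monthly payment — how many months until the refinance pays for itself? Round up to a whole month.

Current payment = 15,600 × 10.28%/12 / (1 − (1+0.0085667)^−72) = €291.21.
Refinanced payment = 11,032.86 × 0.0080458 / (1 − (1+0.0080458)^−72) = €202.48.
Monthly savings = €291.21 − €202.48 = €88.73.
Break-even = €250.00 / €88.73 = 2.82 → 3 months.

3 months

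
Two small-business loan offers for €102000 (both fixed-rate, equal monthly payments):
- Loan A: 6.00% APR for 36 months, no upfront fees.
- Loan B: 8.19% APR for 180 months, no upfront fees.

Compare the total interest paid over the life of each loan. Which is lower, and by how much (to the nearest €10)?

Loan A: monthly rate = 6%/12 = 0.0050000; payment = 102,000 × 0.0050000 / (1 − (1+0.0050000)^−36) = €3,103.04.
Total interest on Loan A = 36 × €3,103.04 − €102,000 = €9,709.44.
Loan B: monthly rate = 8.19%/12 = 0.0068250; payment = 102,000 × 0.0068250 / (1 − (1+0.0068250)^−180) = €985.99.
Total interest on Loan B = 180 × €985.99 − €102,000 = €75,478.20.
Loan A is lower by €65,768.76.

Loan A by €65,770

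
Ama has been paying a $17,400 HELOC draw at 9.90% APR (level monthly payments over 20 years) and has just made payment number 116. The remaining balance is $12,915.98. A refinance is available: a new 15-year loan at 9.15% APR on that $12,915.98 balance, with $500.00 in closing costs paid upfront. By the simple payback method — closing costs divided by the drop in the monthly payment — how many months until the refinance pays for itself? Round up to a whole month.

Current payment = 17,400 × 9.9%/12 / (1 − (1+0.0082500)^−240) = $166.76.
Refinanced payment = 12,915.98 × 0.0076250 / (1 − (1+0.0076250)^−180) = $132.16.
Monthly savings = $166.76 − $132.16 = $34.60.
Break-even = $500.00 / $34.60 = 14.45 → 15 months.

15 months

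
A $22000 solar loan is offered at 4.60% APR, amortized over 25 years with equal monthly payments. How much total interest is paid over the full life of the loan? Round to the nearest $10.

$15,060

Monthly rate = 4.6%/12 = 0.0038333; payment = 22,000 × 0.0038333 / (1 − (1+0.0038333)^−300) = $123.54.
Total paid = 300 × $123.54 = $37,062.00; interest = $37,062.00 − $22,000 = $15,062.00.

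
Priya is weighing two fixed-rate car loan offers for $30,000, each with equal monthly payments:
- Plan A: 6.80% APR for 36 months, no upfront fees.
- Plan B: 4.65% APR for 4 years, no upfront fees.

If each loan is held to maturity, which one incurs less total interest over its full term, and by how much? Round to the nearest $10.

Plan A: at 6.80% the monthly rate is 0.0056667, so the payment is 30,000 × 0.0056667 / (1 − 1.0056667^−36) = $923.57.
Total interest on Plan A = 36 × $923.57 − $30,000 = $3,248.52.
Plan B: at 4.65% the monthly rate is 0.0038750, so the payment is 30,000 × 0.0038750 / (1 − 1.0038750^−48) = $686.13.
Total interest on Plan B = 48 × $686.13 − $30,000 = $2,934.24.
Plan B is lower by $314.28.

Plan B by $310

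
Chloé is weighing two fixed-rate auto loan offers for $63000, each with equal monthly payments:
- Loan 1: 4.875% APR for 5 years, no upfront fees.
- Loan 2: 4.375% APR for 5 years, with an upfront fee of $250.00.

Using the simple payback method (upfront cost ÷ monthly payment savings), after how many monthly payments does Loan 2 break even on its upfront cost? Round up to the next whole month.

18 months

Loan 1: monthly rate = 4.875%/12 = 0.0040625; payment = 63,000 × 0.0040625 / (1 − (1+0.0040625)^−60) = $1,185.28.
Loan 2: at 4.375% the monthly rate is 0.0036458, so the payment is 63,000 × 0.0036458 / (1 − 1.0036458^−60) = $1,170.93.
Monthly savings = $1,185.28 − $1,170.93 = $14.35.
Break-even = $250.00 / $14.35 = 17.42 → 18 months.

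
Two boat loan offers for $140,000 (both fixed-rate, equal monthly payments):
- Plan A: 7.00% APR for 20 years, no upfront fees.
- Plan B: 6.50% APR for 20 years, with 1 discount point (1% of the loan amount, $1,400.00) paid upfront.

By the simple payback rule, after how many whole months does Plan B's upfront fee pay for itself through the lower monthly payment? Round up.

34 months

Plan A: at 7.00% the monthly rate is 0.0058333, so the payment is 140,000 × 0.0058333 / (1 − 1.0058333^−240) = $1,085.42.
Plan B: at 6.50% the monthly rate is 0.0054167, so the payment is 140,000 × 0.0054167 / (1 − 1.0054167^−240) = $1,043.80.
Monthly savings = $1,085.42 − $1,043.80 = $41.62.
Break-even = $1,400.00 / $41.62 = 33.64 → 34 months.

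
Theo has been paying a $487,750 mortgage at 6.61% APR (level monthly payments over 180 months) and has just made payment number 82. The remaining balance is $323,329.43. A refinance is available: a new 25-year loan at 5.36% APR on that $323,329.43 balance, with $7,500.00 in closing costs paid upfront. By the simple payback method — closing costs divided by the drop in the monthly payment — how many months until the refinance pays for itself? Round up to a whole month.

Current payment = 487,750 × 6.61%/12 / (1 − (1+0.0055083)^−180) = $4,278.38.
Refinanced payment = 323,329.43 × 0.0044667 / (1 − (1+0.0044667)^−300) = $1,958.58.
Monthly savings = $4,278.38 − $1,958.58 = $2,319.80.
Break-even = $7,500.00 / $2,319.80 = 3.23 → 4 months.

4 months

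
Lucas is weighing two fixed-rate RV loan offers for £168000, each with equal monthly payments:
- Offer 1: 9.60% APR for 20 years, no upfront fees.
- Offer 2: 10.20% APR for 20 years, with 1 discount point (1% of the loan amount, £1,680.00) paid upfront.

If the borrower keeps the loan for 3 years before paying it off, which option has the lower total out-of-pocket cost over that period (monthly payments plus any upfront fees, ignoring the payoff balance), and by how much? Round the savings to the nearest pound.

Offer 1: monthly rate = 9.6%/12 = 0.0080000; payment = 168,000 × 0.0080000 / (1 − (1+0.0080000)^−240) = £1,576.97.
Offer 2: monthly rate = 10.2%/12 = 0.0085000; payment = 168,000 × 0.0085000 / (1 − (1+0.0085000)^−240) = £1,643.56.
Over 36 months: Offer 1 costs 36 × £1,576.97 = £56,770.92; Offer 2 costs 36 × £1,643.56 + £1,680.00 = £60,848.16.
Offer 1 is cheaper by £60,848.16 − £56,770.92 = £4,077.24.

Offer 1 by £4,077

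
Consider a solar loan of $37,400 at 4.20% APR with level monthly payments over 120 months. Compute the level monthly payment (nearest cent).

$382.22

At 4.20% the monthly rate is 0.0035000, so the payment is 37,400 × 0.0035000 / (1 − 1.0035000^−120) = $382.22.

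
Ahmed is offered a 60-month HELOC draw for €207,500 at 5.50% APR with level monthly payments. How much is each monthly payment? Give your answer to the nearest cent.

€3,963.49

Monthly rate = 5.5%/12 = 0.0045833; payment = 207,500 × 0.0045833 / (1 − (1+0.0045833)^−60) = €3,963.49.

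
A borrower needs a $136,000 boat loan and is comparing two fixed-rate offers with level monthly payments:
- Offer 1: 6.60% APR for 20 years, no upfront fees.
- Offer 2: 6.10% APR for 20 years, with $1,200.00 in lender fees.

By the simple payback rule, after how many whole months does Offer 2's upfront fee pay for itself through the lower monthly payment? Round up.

31 months

Offer 1: at 6.60% the monthly rate is 0.0055000, so the payment is 136,000 × 0.0055000 / (1 − 1.0055000^−240) = $1,022.00.
Offer 2: monthly rate = 6.1%/12 = 0.0050833; payment = 136,000 × 0.0050833 / (1 − (1+0.0050833)^−240) = $982.21.
Monthly savings = $1,022.00 − $982.21 = $39.79.
Break-even = $1,200.00 / $39.79 = 30.16 → 31 months.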